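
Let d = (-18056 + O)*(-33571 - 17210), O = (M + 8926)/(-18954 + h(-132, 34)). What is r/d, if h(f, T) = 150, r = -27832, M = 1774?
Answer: -43612744/1436830300037 ≈ -3.0353e-5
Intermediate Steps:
O = -2675/4701 (O = (1774 + 8926)/(-18954 + 150) = 10700/(-18804) = 10700*(-1/18804) = -2675/4701 ≈ -0.56903)
d = 1436830300037/1567 (d = (-18056 - 2675/4701)*(-33571 - 17210) = -84883931/4701*(-50781) = 1436830300037/1567 ≈ 9.1693e+8)
r/d = -27832/1436830300037/1567 = -27832*1567/1436830300037 = -43612744/1436830300037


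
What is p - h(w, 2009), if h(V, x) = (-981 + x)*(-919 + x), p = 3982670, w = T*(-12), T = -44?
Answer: 2862150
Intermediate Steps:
w = 528 (w = -44*(-12) = 528)
p - h(w, 2009) = 3982670 - (901539 + 2009² - 1900*2009) = 3982670 - (901539 + 4036081 - 3817100) = 3982670 - 1*1120520 = 3982670 - 1120520 = 2862150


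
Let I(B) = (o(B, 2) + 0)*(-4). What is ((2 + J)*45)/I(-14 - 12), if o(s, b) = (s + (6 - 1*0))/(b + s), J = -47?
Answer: 1215/2 ≈ 607.50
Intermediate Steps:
o(s, b) = (6 + s)/(b + s) (o(s, b) = (s + (6 + 0))/(b + s) = (s + 6)/(b + s) = (6 + s)/(b + s))
I(B) = -4*(6 + B)/(2 + B) (I(B) = ((6 + B)/(2 + B) + 0)*(-4) = ((6 + B)/(2 + B))*(-4) = -4*(6 + B)/(2 + B))
((2 + J)*45)/I(-14 - 12) = ((2 - 47)*45)/((4*(-6 - (-14 - 12))/(2 + (-14 - 12)))) = (-45*45)/((4*(-6 - 1*(-26))/(2 - 26))) = -2025*(-6/(-6 + 26)) = -2025/(4*(-1/24)*20) = -2025/(-10/3) = -2025*(-3/10) = 1215/2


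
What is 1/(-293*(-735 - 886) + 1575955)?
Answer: 1/2050908 ≈ 4.8759e-7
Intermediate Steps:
1/(-293*(-735 - 886) + 1575955) = 1/(-293*(-1621) + 1575955) = 1/(474953 + 1575955) = 1/2050908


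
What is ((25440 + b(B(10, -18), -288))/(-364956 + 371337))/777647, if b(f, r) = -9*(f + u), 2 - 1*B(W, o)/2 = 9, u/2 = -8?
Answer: 8570/1654055169 ≈ 5.1812e-6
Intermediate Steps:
u = -16 (u = 2*(-8) = -16)
B(W, o) = -14 (B(W, o) = 4 - 2*9 = 4 - 18 = -14)
b(f, r) = 144 - 9*f (b(f, r) = -9*(f - 16) = -9*(-16 + f) = 144 - 9*f)
((25440 + b(B(10, -18), -288))/(-364956 + 371337))/777647 = ((25440 + (144 - 9*(-14)))/(-364956 + 371337))/777647 = ((25440 + (144 + 126))/6381)*(1/777647) = ((25440 + 270)*(1/6381))*(1/777647) = (25710*(1/6381))*(1/777647) = (8570/2127)*(1/777647) = 8570/1654055169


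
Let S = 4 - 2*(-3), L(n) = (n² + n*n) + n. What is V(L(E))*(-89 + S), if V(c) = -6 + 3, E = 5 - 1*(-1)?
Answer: 237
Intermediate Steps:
E = 6 (E = 5 + 1 = 6)
L(n) = n + 2*n² (L(n) = (n² + n²) + n = 2*n² + n = n + 2*n²)
V(c) = -3
S = 10 (S = 4 + 6 = 10)
V(L(E))*(-89 + S) = -3*(-89 + 10) = -3*(-79) = 237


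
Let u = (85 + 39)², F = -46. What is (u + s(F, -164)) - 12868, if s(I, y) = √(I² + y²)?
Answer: 2508 + 2*√7253 ≈ 2678.3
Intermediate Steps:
u = 15376 (u = 124² = 15376)
(u + s(F, -164)) - 12868 = (15376 + √((-46)² + (-164)²)) - 12868 = (15376 + √(2116 + 26896)) - 12868 = (15376 + √29012) - 12868 = (15376 + 2*√7253) - 12868 = 2508 + 2*√7253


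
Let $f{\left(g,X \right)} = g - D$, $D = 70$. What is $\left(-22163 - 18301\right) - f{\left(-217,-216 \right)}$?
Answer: $-40177$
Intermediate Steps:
$f{\left(g,X \right)} = -70 + g$ ($f{\left(g,X \right)} = g - 70 = -70 + g$)
$\left(-22163 - 18301\right) - f{\left(-217,-216 \right)} = \left(-22163 - 18301\right) - \left(-70 - 217\right) = \left(-22163 - 18301\right) - -287 = -40464 + 287 = -40177$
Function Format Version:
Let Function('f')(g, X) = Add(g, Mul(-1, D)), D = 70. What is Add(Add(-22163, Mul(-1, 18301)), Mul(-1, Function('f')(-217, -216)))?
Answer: -40177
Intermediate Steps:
Function('f')(g, X) = Add(-70, g) (Function('f')(g, X) = Add(g, Mul(-1, 70)) = Add(g, -70) = Add(-70, g))
Add(Add(-22163, Mul(-1, 18301)), Mul(-1, Function('f')(-217, -216))) = Add(Add(-22163, Mul(-1, 18301)), Mul(-1, Add(-70, -217))) = Add(Add(-22163, -18301), Mul(-1, -287)) = Add(-40464, 287) = -40177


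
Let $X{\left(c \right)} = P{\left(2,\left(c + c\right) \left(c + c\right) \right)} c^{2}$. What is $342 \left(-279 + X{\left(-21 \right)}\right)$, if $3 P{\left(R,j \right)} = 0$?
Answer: $-95418$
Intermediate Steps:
$P{\left(R,j \right)} = 0$ ($P{\left(R,j \right)} = \frac{1}{3} \cdot 0 = 0$)
$X{\left(c \right)} = 0$ ($X{\left(c \right)} = 0 c^{2} = 0$)
$342 \left(-279 + X{\left(-21 \right)}\right) = 342 \left(-279 + 0\right) = 342 \left(-279\right) = -95418$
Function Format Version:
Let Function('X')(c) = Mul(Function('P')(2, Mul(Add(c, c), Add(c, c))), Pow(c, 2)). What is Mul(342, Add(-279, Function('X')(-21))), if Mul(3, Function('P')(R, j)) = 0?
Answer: -95418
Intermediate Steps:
Function('P')(R, j) = 0 (Function('P')(R, j) = Mul(Rational(1, 3), 0) = 0)
Function('X')(c) = 0 (Function('X')(c) = Mul(0, Pow(c, 2)) = 0)
Mul(342, Add(-279, Function('X')(-21))) = Mul(342, Add(-279, 0)) = Mul(342, -279) = -95418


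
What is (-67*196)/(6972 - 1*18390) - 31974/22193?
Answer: -36820328/126699837 ≈ -0.29061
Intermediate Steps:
(-67*196)/(6972 - 1*18390) - 31974/22193 = -13132/(6972 - 18390) - 31974*1/22193 = -13132/(-11418) - 31974/22193 = -13132*(-1/11418) - 31974/22193 = 6566/5709 - 31974/22193 = -36820328/126699837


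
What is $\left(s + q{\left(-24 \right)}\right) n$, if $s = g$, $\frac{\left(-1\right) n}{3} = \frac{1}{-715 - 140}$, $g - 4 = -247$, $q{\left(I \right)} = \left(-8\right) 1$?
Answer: $- \frac{251}{285} \approx -0.8807$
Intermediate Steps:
$q{\left(I \right)} = -8$
$g = -243$ ($g = 4 - 247 = -243$)
$n = \frac{1}{285}$ ($n = - \frac{3}{-715 - 140} = - \frac{3}{-855} = \left(-3\right) \left(- \frac{1}{855}\right) = \frac{1}{285} \approx 0.0035088$)
$s = -243$
$\left(s + q{\left(-24 \right)}\right) n = \left(-243 - 8\right) \frac{1}{285} = \left(-251\right) \frac{1}{285} = - \frac{251}{285}$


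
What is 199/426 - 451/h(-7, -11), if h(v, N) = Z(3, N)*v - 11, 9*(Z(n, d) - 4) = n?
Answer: 300527/26412 ≈ 11.378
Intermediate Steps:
Z(n, d) = 4 + n/9
h(v, N) = -11 + 13*v/3 (h(v, N) = (4 + (⅑)*3)*v - 11 = (4 + ⅓)*v - 11 = 13*v/3 - 11 = -11 + 13*v/3)
199/426 - 451/h(-7, -11) = 199/426 - 451/(-11 + (13/3)*(-7)) = 199*(1/426) - 451/(-11 - 91/3) = 199/426 - 451/(-124/3) = 199/426 - 451*(-3/124) = 199/426 + 1353/124 = 300527/26412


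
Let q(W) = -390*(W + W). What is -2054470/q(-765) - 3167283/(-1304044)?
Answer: -5637153647/5558021820 ≈ -1.0142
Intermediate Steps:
q(W) = -780*W
-2054470/q(-765) - 3167283/(-1304044) = -2054470/((-780*(-765))) - 3167283/(-1304044) = -2054470/596700 - 3167283*(-1/1304044) = -2054470*1/596700 + 452469/186292 = -205447/59670 + 452469/186292 = -5637153647/5558021820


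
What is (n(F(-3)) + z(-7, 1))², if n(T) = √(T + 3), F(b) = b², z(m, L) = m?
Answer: 61 - 28*√3 ≈ 12.503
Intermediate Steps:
n(T) = √(3 + T)
(n(F(-3)) + z(-7, 1))² = (√(3 + (-3)²) - 7)² = (√(3 + 9) - 7)² = (√12 - 7)² = (2*√3 - 7)² = (-7 + 2*√3)²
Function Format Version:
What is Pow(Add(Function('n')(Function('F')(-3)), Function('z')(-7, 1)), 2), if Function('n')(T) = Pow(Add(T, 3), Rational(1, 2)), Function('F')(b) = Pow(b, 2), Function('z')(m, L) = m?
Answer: Add(61, Mul(-28, Pow(3, Rational(1, 2)))) ≈ 12.503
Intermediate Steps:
Function('n')(T) = Pow(Add(3, T), Rational(1, 2))
Pow(Add(Function('n')(Function('F')(-3)), Function('z')(-7, 1)), 2) = Pow(Add(Pow(Add(3, Pow(-3, 2)), Rational(1, 2)), -7), 2) = Pow(Add(Pow(Add(3, 9), Rational(1, 2)), -7), 2) = Pow(Add(Pow(12, Rational(1, 2)), -7), 2) = Pow(Add(Mul(2, Pow(3, Rational(1, 2))), -7), 2) = Pow(Add(-7, Mul(2, Pow(3, Rational(1, 2)))), 2)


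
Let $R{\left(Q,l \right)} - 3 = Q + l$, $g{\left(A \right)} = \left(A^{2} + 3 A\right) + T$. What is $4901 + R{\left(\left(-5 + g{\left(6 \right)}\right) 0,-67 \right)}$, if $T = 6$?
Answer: $4837$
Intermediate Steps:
$g{\left(A \right)} = 6 + A^{2} + 3 A$ ($g{\left(A \right)} = \left(A^{2} + 3 A\right) + 6 = 6 + A^{2} + 3 A$)
$R{\left(Q,l \right)} = 3 + Q + l$ ($R{\left(Q,l \right)} = 3 + \left(Q + l\right) = 3 + Q + l$)
$4901 + R{\left(\left(-5 + g{\left(6 \right)}\right) 0,-67 \right)} = 4901 + \left(3 + \left(-5 + \left(6 + 6^{2} + 3 \cdot 6\right)\right) 0 - 67\right) = 4901 + \left(3 + \left(-5 + \left(6 + 36 + 18\right)\right) 0 - 67\right) = 4901 + \left(3 + \left(-5 + 60\right) 0 - 67\right) = 4901 + \left(3 + 55 \cdot 0 - 67\right) = 4901 + \left(3 + 0 - 67\right) = 4901 - 64 = 4837$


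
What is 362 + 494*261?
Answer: 129296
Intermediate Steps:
362 + 494*261 = 362 + 128934 = 129296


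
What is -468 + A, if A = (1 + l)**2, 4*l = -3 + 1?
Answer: -1871/4 ≈ -467.75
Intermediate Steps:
l = -1/2 (l = (-3 + 1)/4 = (1/4)*(-2) = -1/2 ≈ -0.50000)
A = 1/4 (A = (1 - 1/2)**2 = (1/2)**2 = 1/4 ≈ 0.25000)
-468 + A = -468 + 1/4 = -1871/4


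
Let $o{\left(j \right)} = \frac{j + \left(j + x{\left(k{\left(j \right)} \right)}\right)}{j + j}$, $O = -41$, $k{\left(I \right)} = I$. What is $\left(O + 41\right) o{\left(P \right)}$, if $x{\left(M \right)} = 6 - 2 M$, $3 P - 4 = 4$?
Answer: $0$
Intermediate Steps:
$P = \frac{8}{3}$ ($P = \frac{4}{3} + \frac{1}{3} \cdot 4 = \frac{4}{3} + \frac{4}{3} = \frac{8}{3} \approx 2.6667$)
$o{\left(j \right)} = \frac{3}{j}$ ($o{\left(j \right)} = \frac{j + \left(j - \left(-6 + 2 j\right)\right)}{j + j} = \frac{j - \left(-6 + j\right)}{2 j} = 6 \frac{1}{2 j} = \frac{3}{j}$)
$\left(O + 41\right) o{\left(P \right)} = \left(-41 + 41\right) \frac{3}{\frac{8}{3}} = 0 \cdot 3 \cdot \frac{3}{8} = 0 \cdot \frac{9}{8} = 0$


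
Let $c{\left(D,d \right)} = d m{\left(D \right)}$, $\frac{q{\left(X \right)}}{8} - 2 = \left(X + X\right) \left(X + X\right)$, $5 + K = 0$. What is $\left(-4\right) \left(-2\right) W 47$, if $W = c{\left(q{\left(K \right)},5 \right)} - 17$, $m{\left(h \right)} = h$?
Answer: $1527688$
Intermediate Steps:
$K = -5$ ($K = -5 + 0 = -5$)
$q{\left(X \right)} = 16 + 32 X^{2}$ ($q{\left(X \right)} = 16 + 8 \left(X + X\right) \left(X + X\right) = 16 + 8 \cdot 2 X 2 X = 16 + 8 \cdot 4 X^{2} = 16 + 32 X^{2}$)
$c{\left(D,d \right)} = D d$ ($c{\left(D,d \right)} = d D = D d$)
$W = 4063$ ($W = \left(16 + 32 \left(-5\right)^{2}\right) 5 - 17 = \left(16 + 32 \cdot 25\right) 5 - 17 = \left(16 + 800\right) 5 - 17 = 816 \cdot 5 - 17 = 4080 - 17 = 4063$)
$\left(-4\right) \left(-2\right) W 47 = \left(-4\right) \left(-2\right) 4063 \cdot 47 = 8 \cdot 4063 \cdot 47 = 32504 \cdot 47 = 1527688$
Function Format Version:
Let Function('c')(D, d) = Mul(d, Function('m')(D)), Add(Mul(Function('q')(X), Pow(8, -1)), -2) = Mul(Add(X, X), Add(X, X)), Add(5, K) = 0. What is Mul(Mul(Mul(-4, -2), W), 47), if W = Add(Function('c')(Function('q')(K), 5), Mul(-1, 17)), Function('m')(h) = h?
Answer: 1527688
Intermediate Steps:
K = -5 (K = Add(-5, 0) = -5)
Function('q')(X) = Add(16, Mul(32, Pow(X, 2))) (Function('q')(X) = Add(16, Mul(8, Mul(Add(X, X), Add(X, X)))) = Add(16, Mul(8, Mul(Mul(2, X), Mul(2, X)))) = Add(16, Mul(8, Mul(4, Pow(X, 2)))) = Add(16, Mul(32, Pow(X, 2))))
Function('c')(D, d) = Mul(D, d) (Function('c')(D, d) = Mul(d, D) = Mul(D, d))
W = 4063 (W = Add(Mul(Add(16, Mul(32, Pow(-5, 2))), 5), Mul(-1, 17)) = Add(Mul(Add(16, Mul(32, 25)), 5), -17) = Add(Mul(Add(16, 800), 5), -17) = Add(Mul(816, 5), -17) = Add(4080, -17) = 4063)
Mul(Mul(Mul(-4, -2), W), 47) = Mul(Mul(Mul(-4, -2), 4063), 47) = Mul(Mul(8, 4063), 47) = Mul(32504, 47) = 1527688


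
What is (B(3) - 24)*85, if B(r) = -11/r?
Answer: -7055/3 ≈ -2351.7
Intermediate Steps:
(B(3) - 24)*85 = (-11/3 - 24)*85 = -83/3*85 = -7055/3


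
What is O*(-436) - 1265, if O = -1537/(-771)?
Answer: -1645447/771 ≈ -2134.2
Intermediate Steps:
O = 1537/771 (O = -1537*(-1/771) = 1537/771 ≈ 1.9935)
O*(-436) - 1265 = (1537/771)*(-436) - 1265 = -670132/771 - 1265 = -1645447/771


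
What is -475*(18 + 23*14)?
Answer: -161500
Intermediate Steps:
-475*(18 + 23*14) = -475*(18 + 322) = -475*340 = -161500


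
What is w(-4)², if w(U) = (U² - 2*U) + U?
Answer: 400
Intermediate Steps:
w(U) = U² - U
w(-4)² = (-4*(-1 - 4))² = (-4*(-5))² = 20² = 400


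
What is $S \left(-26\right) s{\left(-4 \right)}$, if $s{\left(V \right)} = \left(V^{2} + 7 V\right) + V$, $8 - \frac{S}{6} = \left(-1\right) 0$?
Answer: $19968$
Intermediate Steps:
$S = 48$ ($S = 48 - 6 \left(\left(-1\right) 0\right) = 48 - 0 = 48 + 0 = 48$)
$s{\left(V \right)} = V^{2} + 8 V$
$S \left(-26\right) s{\left(-4 \right)} = 48 \left(-26\right) \left(- 4 \left(8 - 4\right)\right) = - 1248 \left(\left(-4\right) 4\right) = \left(-1248\right) \left(-16\right) = 19968$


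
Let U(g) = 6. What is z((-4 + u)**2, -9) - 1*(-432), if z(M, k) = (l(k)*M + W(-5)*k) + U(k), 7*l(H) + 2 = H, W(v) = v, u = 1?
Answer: 3282/7 ≈ 468.86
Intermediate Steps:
l(H) = -2/7 + H/7
z(M, k) = 6 - 5*k + M*(-2/7 + k/7) (z(M, k) = ((-2/7 + k/7)*M - 5*k) + 6 = (M*(-2/7 + k/7) - 5*k) + 6 = (-5*k + M*(-2/7 + k/7)) + 6 = 6 - 5*k + M*(-2/7 + k/7))
z((-4 + u)**2, -9) - 1*(-432) = (6 - 5*(-9) + (-4 + 1)**2*(-2 - 9)/7) - 1*(-432) = (6 + 45 + (1/7)*(-3)**2*(-11)) + 432 = (6 + 45 + (1/7)*9*(-11)) + 432 = (6 + 45 - 99/7) + 432 = 258/7 + 432 = 3282/7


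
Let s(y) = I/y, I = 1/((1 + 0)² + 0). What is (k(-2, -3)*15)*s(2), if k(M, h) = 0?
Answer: 0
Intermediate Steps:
I = 1 (I = 1/(1² + 0) = 1/(1 + 0) = 1/1 = 1)
s(y) = 1/y
(k(-2, -3)*15)*s(2) = (0*15)/2 = 0*(½) = 0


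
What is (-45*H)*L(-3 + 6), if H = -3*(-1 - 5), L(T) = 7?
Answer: -5670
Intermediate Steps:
H = 18 (H = -3*(-6) = 18)
(-45*H)*L(-3 + 6) = -45*18*7 = -810*7 = -5670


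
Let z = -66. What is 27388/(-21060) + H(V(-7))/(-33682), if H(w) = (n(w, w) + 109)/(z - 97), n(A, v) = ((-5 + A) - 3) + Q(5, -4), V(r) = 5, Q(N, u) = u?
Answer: -18795314786/14452861995 ≈ -1.3005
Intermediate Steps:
n(A, v) = -12 + A (n(A, v) = ((-5 + A) - 3) - 4 = (-8 + A) - 4 = -12 + A)
H(w) = -97/163 - w/163 (H(w) = ((-12 + w) + 109)/(-66 - 97) = (97 + w)/(-163) = (97 + w)*(-1/163) = -97/163 - w/163)
27388/(-21060) + H(V(-7))/(-33682) = 27388/(-21060) + (-97/163 - 1/163*5)/(-33682) = 27388*(-1/21060) + (-97/163 - 5/163)*(-1/33682) = -6847/5265 - 102/163*(-1/33682) = -6847/5265 + 51/2745083 = -18795314786/14452861995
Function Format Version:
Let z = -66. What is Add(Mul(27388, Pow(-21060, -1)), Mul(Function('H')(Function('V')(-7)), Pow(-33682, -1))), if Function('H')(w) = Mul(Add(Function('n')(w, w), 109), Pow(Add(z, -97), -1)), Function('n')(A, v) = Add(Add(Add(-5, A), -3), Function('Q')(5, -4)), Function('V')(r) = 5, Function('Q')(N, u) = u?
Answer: Rational(-18795314786, 14452861995) ≈ -1.3005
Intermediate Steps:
Function('n')(A, v) = Add(-12, A) (Function('n')(A, v) = Add(Add(Add(-5, A), -3), -4) = Add(Add(-8, A), -4) = Add(-12, A))
Function('H')(w) = Add(Rational(-97, 163), Mul(Rational(-1, 163), w)) (Function('H')(w) = Mul(Add(Add(-12, w), 109), Pow(Add(-66, -97), -1)) = Mul(Add(97, w), Pow(-163, -1)) = Mul(Add(97, w), Rational(-1, 163)) = Add(Rational(-97, 163), Mul(Rational(-1, 163), w)))
Add(Mul(27388, Pow(-21060, -1)), Mul(Function('H')(Function('V')(-7)), Pow(-33682, -1))) = Add(Mul(27388, Pow(-21060, -1)), Mul(Add(Rational(-97, 163), Mul(Rational(-1, 163), 5)), Pow(-33682, -1))) = Add(Mul(27388, Rational(-1, 21060)), Mul(Add(Rational(-97, 163), Rational(-5, 163)), Rational(-1, 33682))) = Add(Rational(-6847, 5265), Mul(Rational(-102, 163), Rational(-1, 33682))) = Add(Rational(-6847, 5265), Rational(51, 2745083)) = Rational(-18795314786, 14452861995)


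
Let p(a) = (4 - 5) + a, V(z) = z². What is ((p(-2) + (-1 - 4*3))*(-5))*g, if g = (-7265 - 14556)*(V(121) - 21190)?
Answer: 11432458320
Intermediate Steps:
p(a) = -1 + a
g = 142905729 (g = (-7265 - 14556)*(121² - 21190) = -21821*(14641 - 21190) = -21821*(-6549) = 142905729)
((p(-2) + (-1 - 4*3))*(-5))*g = (((-1 - 2) + (-1 - 4*3))*(-5))*142905729 = ((-3 + (-1 - 12))*(-5))*142905729 = ((-3 - 13)*(-5))*142905729 = -16*(-5)*142905729 = 80*142905729 = 11432458320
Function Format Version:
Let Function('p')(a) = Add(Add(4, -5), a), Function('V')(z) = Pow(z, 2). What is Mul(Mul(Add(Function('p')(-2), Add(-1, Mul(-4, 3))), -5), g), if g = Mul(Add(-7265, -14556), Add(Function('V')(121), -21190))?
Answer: 11432458320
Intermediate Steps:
Function('p')(a) = Add(-1, a)
g = 142905729 (g = Mul(Add(-7265, -14556), Add(Pow(121, 2), -21190)) = Mul(-21821, Add(14641, -21190)) = Mul(-21821, -6549) = 142905729)
Mul(Mul(Add(Function('p')(-2), Add(-1, Mul(-4, 3))), -5), g) = Mul(Mul(Add(Add(-1, -2), Add(-1, Mul(-4, 3))), -5), 142905729) = Mul(Mul(Add(-3, Add(-1, -12)), -5), 142905729) = Mul(Mul(Add(-3, -13), -5), 142905729) = Mul(Mul(-16, -5), 142905729) = Mul(80, 142905729) = 11432458320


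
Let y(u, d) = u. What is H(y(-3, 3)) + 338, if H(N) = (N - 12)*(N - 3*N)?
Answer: 248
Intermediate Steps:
H(N) = -2*N*(-12 + N) (H(N) = (-12 + N)*(-2*N) = -2*N*(-12 + N))
H(y(-3, 3)) + 338 = 2*(-3)*(12 - 1*(-3)) + 338 = 2*(-3)*(12 + 3) + 338 = 2*(-3)*15 + 338 = -90 + 338 = 248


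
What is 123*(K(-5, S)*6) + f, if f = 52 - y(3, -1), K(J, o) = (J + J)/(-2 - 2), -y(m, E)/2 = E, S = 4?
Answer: 1895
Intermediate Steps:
y(m, E) = -2*E
K(J, o) = -J/2 (K(J, o) = (2*J)/(-4) = (2*J)*(-¼) = -J/2)
f = 50 (f = 52 - (-2)*(-1) = 52 - 1*2 = 52 - 2 = 50)
123*(K(-5, S)*6) + f = 123*(-½*(-5)*6) + 50 = 123*((5/2)*6) + 50 = 123*15 + 50 = 1845 + 50 = 1895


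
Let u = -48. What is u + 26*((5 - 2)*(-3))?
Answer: -282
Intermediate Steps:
u + 26*((5 - 2)*(-3)) = -48 + 26*((5 - 2)*(-3)) = -48 + 26*(3*(-3)) = -48 + 26*(-9) = -48 - 234 = -282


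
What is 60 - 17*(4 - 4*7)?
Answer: 468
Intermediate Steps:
60 - 17*(4 - 4*7) = 60 - 17*(4 - 28) = 60 - 17*(-24) = 60 + 408 = 468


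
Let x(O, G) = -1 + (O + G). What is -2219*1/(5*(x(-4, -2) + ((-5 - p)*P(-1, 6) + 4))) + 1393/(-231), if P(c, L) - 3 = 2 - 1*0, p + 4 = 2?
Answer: 18439/990 ≈ 18.625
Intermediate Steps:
p = -2 (p = -4 + 2 = -2)
x(O, G) = -1 + G + O (x(O, G) = -1 + (G + O) = -1 + G + O)
P(c, L) = 5 (P(c, L) = 3 + (2 - 1*0) = 3 + (2 + 0) = 3 + 2 = 5)
-2219*1/(5*(x(-4, -2) + ((-5 - p)*P(-1, 6) + 4))) + 1393/(-231) = -2219*1/(5*((-1 - 2 - 4) + ((-5 - 1*(-2))*5 + 4))) + 1393/(-231) = -2219*1/(5*(-7 + ((-5 + 2)*5 + 4))) + 1393*(-1/231) = -2219*1/(5*(-7 + (-3*5 + 4))) - 199/33 = -2219*1/(5*(-7 + (-15 + 4))) - 199/33 = -2219*1/(5*(-7 - 11)) - 199/33 = -2219/((-18*5)) - 199/33 = -2219/(-90) - 199/33 = -2219*(-1/90) - 199/33 = 2219/90 - 199/33 = 18439/990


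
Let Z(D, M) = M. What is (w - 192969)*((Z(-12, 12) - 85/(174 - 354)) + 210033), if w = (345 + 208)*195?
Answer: -107292067393/6 ≈ -1.7882e+10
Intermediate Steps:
w = 107835 (w = 553*195 = 107835)
(w - 192969)*((Z(-12, 12) - 85/(174 - 354)) + 210033) = (107835 - 192969)*((12 - 85/(174 - 354)) + 210033) = -85134*((12 - 85/(-180)) + 210033) = -85134*((12 - 85*(-1/180)) + 210033) = -85134*((12 + 17/36) + 210033) = -85134*(449/36 + 210033) = -85134*7561637/36 = -107292067393/6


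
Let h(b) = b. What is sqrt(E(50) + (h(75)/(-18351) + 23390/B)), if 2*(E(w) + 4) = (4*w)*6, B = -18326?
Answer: sqrt(38130148292277954)/8007153 ≈ 24.387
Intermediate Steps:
E(w) = -4 + 12*w (E(w) = -4 + ((4*w)*6)/2 = -4 + (24*w)/2 = -4 + 12*w)
sqrt(E(50) + (h(75)/(-18351) + 23390/B)) = sqrt((-4 + 12*50) + (75/(-18351) + 23390/(-18326))) = sqrt((-4 + 600) + (75*(-1/18351) + 23390*(-1/18326))) = sqrt(596 + (-25/6117 - 11695/9163)) = sqrt(596 - 71767390/56050071) = sqrt(33334074926/56050071) = sqrt(38130148292277954)/8007153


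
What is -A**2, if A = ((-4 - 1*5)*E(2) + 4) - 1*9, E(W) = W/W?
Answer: -196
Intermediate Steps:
E(W) = 1
A = -14 (A = ((-4 - 1*5)*1 + 4) - 1*9 = ((-4 - 5)*1 + 4) - 9 = (-9*1 + 4) - 9 = (-9 + 4) - 9 = -5 - 9 = -14)
-A**2 = -1*(-14)**2 = -1*196 = -196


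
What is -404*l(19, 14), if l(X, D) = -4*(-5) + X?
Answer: -15756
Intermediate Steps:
l(X, D) = 20 + X
-404*l(19, 14) = -404*(20 + 19) = -404*39 = -15756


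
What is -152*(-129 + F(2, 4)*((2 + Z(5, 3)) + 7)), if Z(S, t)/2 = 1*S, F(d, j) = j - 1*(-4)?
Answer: -3496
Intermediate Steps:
F(d, j) = 4 + j (F(d, j) = j + 4 = 4 + j)
Z(S, t) = 2*S (Z(S, t) = 2*(1*S) = 2*S)
-152*(-129 + F(2, 4)*((2 + Z(5, 3)) + 7)) = -152*(-129 + (4 + 4)*((2 + 2*5) + 7)) = -152*(-129 + 8*((2 + 10) + 7)) = -152*(-129 + 8*(12 + 7)) = -152*(-129 + 8*19) = -152*(-129 + 152) = -152*23 = -3496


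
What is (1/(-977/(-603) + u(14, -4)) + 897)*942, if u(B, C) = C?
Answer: 1211969664/1435 ≈ 8.4458e+5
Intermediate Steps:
(1/(-977/(-603) + u(14, -4)) + 897)*942 = (1/(-977/(-603) - 4) + 897)*942 = (1/(-977*(-1/603) - 4) + 897)*942 = (1/(977/603 - 4) + 897)*942 = (1/(-1435/603) + 897)*942 = (-603/1435 + 897)*942 = (1286592/1435)*942 = 1211969664/1435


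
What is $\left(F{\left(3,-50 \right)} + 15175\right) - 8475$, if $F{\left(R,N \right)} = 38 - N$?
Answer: $6788$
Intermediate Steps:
$\left(F{\left(3,-50 \right)} + 15175\right) - 8475 = \left(\left(38 - -50\right) + 15175\right) - 8475 = \left(\left(38 + 50\right) + 15175\right) - 8475 = \left(88 + 15175\right) - 8475 = 15263 - 8475 = 6788$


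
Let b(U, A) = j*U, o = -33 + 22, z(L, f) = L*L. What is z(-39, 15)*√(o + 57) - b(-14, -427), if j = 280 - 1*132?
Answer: 2072 + 1521*√46 ≈ 12388.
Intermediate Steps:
z(L, f) = L²
o = -11
j = 148 (j = 280 - 132 = 148)
b(U, A) = 148*U
z(-39, 15)*√(o + 57) - b(-14, -427) = (-39)²*√(-11 + 57) - 148*(-14) = 1521*√46 - 1*(-2072) = 1521*√46 + 2072 = 2072 + 1521*√46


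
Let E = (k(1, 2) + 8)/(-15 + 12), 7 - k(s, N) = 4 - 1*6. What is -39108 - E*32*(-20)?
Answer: -128204/3 ≈ -42735.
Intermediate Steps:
k(s, N) = 9 (k(s, N) = 7 - (4 - 1*6) = 7 - (4 - 6) = 7 - 1*(-2) = 7 + 2 = 9)
E = -17/3 (E = (9 + 8)/(-15 + 12) = 17/(-3) = 17*(-1/3) = -17/3 ≈ -5.6667)
-39108 - E*32*(-20) = -39108 - (-17/3*32)*(-20) = -39108 - (-544)*(-20)/3 = -39108 - 1*10880/3 = -39108 - 10880/3 = -128204/3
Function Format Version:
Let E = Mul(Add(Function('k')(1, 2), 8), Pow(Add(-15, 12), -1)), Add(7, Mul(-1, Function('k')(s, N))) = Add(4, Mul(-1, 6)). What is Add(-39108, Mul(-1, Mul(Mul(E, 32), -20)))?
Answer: Rational(-128204, 3) ≈ -42735.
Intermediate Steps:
Function('k')(s, N) = 9 (Function('k')(s, N) = Add(7, Mul(-1, Add(4, Mul(-1, 6)))) = Add(7, Mul(-1, Add(4, -6))) = Add(7, Mul(-1, -2)) = Add(7, 2) = 9)
E = Rational(-17, 3) (E = Mul(Add(9, 8), Pow(Add(-15, 12), -1)) = Mul(17, Pow(-3, -1)) = Mul(17, Rational(-1, 3)) = Rational(-17, 3) ≈ -5.6667)
Add(-39108, Mul(-1, Mul(Mul(E, 32), -20))) = Add(-39108, Mul(-1, Mul(Mul(Rational(-17, 3), 32), -20))) = Add(-39108, Mul(-1, Mul(Rational(-544, 3), -20))) = Add(-39108, Mul(-1, Rational(10880, 3))) = Add(-39108, Rational(-10880, 3)) = Rational(-128204, 3)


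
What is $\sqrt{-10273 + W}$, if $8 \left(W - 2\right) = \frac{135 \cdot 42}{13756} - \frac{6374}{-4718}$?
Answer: $\frac{i \sqrt{10815425895796100985}}{32450404} \approx 101.34 i$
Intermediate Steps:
$W = \frac{288211183}{129801616}$ ($W = 2 + \frac{\frac{135 \cdot 42}{13756} - \frac{6374}{-4718}}{8} = 2 + \frac{5670 \cdot \frac{1}{13756} - - \frac{3187}{2359}}{8} = 2 + \frac{\frac{2835}{6878} + \frac{3187}{2359}}{8} = 2 + \frac{1}{8} \cdot \frac{28607951}{16225202} = 2 + \frac{28607951}{129801616} = \frac{288211183}{129801616} \approx 2.2204$)
$\sqrt{-10273 + W} = \sqrt{-10273 + \frac{288211183}{129801616}} = \sqrt{- \frac{1333163789985}{129801616}} = \frac{i \sqrt{10815425895796100985}}{32450404}$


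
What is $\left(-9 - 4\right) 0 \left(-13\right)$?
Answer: $0$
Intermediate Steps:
$\left(-9 - 4\right) 0 \left(-13\right) = \left(-13\right) 0 \left(-13\right) = 0 \left(-13\right) = 0$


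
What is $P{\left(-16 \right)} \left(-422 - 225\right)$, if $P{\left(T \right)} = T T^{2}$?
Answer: $2650112$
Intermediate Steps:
$P{\left(T \right)} = T^{3}$
$P{\left(-16 \right)} \left(-422 - 225\right) = \left(-16\right)^{3} \left(-422 - 225\right) = \left(-4096\right) \left(-647\right) = 2650112$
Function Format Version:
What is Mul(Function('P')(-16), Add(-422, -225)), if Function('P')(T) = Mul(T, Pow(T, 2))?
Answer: 2650112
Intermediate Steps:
Function('P')(T) = Pow(T, 3)
Mul(Function('P')(-16), Add(-422, -225)) = Mul(Pow(-16, 3), Add(-422, -225)) = Mul(-4096, -647) = 2650112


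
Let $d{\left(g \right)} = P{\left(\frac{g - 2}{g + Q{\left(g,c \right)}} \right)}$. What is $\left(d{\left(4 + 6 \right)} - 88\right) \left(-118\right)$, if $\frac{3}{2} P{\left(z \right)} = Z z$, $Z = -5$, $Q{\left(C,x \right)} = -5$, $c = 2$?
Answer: $\frac{33040}{3} \approx 11013.0$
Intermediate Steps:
$P{\left(z \right)} = - \frac{10 z}{3}$ ($P{\left(z \right)} = \frac{2 \left(- 5 z\right)}{3} = - \frac{10 z}{3}$)
$d{\left(g \right)} = - \frac{10 \left(-2 + g\right)}{3 \left(-5 + g\right)}$ ($d{\left(g \right)} = - \frac{10 \frac{g - 2}{g - 5}}{3} = - \frac{10 \frac{-2 + g}{-5 + g}}{3} = - \frac{10 \left(-2 + g\right)}{3 \left(-5 + g\right)}$)
$\left(d{\left(4 + 6 \right)} - 88\right) \left(-118\right) = \left(\frac{10 \left(2 - \left(4 + 6\right)\right)}{3 \left(-5 + \left(4 + 6\right)\right)} - 88\right) \left(-118\right) = \left(\frac{10 \left(2 - 10\right)}{3 \left(-5 + 10\right)} - 88\right) \left(-118\right) = \left(\frac{10 \left(2 - 10\right)}{3 \cdot 5} - 88\right) \left(-118\right) = \left(\frac{10}{3} \cdot \frac{1}{5} \left(-8\right) - 88\right) \left(-118\right) = \left(- \frac{16}{3} - 88\right) \left(-118\right) = \left(- \frac{280}{3}\right) \left(-118\right) = \frac{33040}{3}$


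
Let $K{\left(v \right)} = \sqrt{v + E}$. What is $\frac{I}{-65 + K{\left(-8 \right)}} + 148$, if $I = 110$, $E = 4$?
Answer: $\frac{618742}{4229} - \frac{220 i}{4229} \approx 146.31 - 0.052022 i$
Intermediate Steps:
$K{\left(v \right)} = \sqrt{4 + v}$ ($K{\left(v \right)} = \sqrt{v + 4} = \sqrt{4 + v}$)
$\frac{I}{-65 + K{\left(-8 \right)}} + 148 = \frac{1}{-65 + \sqrt{4 - 8}} \cdot 110 + 148 = \frac{1}{-65 + \sqrt{-4}} \cdot 110 + 148 = \frac{1}{-65 + 2 i} 110 + 148 = \frac{-65 - 2 i}{4229} \cdot 110 + 148 = \frac{110 \left(-65 - 2 i\right)}{4229} + 148 = 148 + \frac{110 \left(-65 - 2 i\right)}{4229}$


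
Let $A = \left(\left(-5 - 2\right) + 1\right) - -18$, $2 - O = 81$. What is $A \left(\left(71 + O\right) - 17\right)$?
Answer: $-300$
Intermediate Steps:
$O = -79$ ($O = 2 - 81 = -79$)
$A = 12$ ($A = \left(-7 + 1\right) + 18 = -6 + 18 = 12$)
$A \left(\left(71 + O\right) - 17\right) = 12 \left(\left(71 - 79\right) - 17\right) = 12 \left(-8 - 17\right) = 12 \left(-25\right) = -300$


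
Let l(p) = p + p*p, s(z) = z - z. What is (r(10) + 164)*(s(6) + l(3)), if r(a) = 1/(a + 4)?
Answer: 13782/7 ≈ 1968.9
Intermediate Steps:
s(z) = 0
r(a) = 1/(4 + a)
l(p) = p + p**2
(r(10) + 164)*(s(6) + l(3)) = (1/(4 + 10) + 164)*(0 + 3*(1 + 3)) = (1/14 + 164)*(0 + 3*4) = (1/14 + 164)*(0 + 12) = (2297/14)*12 = 13782/7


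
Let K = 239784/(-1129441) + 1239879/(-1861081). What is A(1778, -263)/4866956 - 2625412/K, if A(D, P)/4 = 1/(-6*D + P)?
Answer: 73397896442850192412584702325/24560468730928149499287 ≈ 2.9885e+6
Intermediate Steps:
K = -1846627624143/2101981185721 (K = 239784*(-1/1129441) + 1239879*(-1/1861081) = -239784/1129441 - 1239879/1861081 = -1846627624143/2101981185721 ≈ -0.87852)
A(D, P) = 4/(P - 6*D) (A(D, P) = 4/(-6*D + P) = 4/(P - 6*D))
A(1778, -263)/4866956 - 2625412/K = -4/(-1*(-263) + 6*1778)/4866956 - 2625412/(-1846627624143/2101981185721) = -4/(263 + 10668)*(1/4866956) - 2625412*(-2101981185721/1846627624143) = -4/10931*(1/4866956) + 5518566628766142052/1846627624143 = -4*1/10931*(1/4866956) + 5518566628766142052/1846627624143 = -4/10931*1/4866956 + 5518566628766142052/1846627624143 = -1/13300174009 + 5518566628766142052/1846627624143 = 73397896442850192412584702325/24560468730928149499287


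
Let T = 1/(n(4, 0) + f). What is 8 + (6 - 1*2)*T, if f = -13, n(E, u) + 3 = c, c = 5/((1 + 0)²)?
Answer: 84/11 ≈ 7.6364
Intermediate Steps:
c = 5 (c = 5/(1²) = 5/1 = 5*1 = 5)
n(E, u) = 2 (n(E, u) = -3 + 5 = 2)
T = -1/11 (T = 1/(2 - 13) = 1/(-11) = -1/11 ≈ -0.090909)
8 + (6 - 1*2)*T = 8 + (6 - 1*2)*(-1/11) = 8 + (6 - 2)*(-1/11) = 8 + 4*(-1/11) = 8 - 4/11 = 84/11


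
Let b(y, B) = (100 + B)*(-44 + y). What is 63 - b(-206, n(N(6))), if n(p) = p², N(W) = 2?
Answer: 26063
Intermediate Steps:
b(y, B) = (-44 + y)*(100 + B)
63 - b(-206, n(N(6))) = 63 - (-4400 - 44*2² + 100*(-206) + 2²*(-206)) = 63 - (-4400 - 44*4 - 20600 + 4*(-206)) = 63 - (-4400 - 176 - 20600 - 824) = 63 - 1*(-26000) = 63 + 26000 = 26063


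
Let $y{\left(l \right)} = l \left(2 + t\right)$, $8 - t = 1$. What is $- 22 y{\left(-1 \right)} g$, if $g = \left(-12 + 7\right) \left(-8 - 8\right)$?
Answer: $15840$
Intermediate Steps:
$t = 7$ ($t = 8 - 1 = 7$)
$y{\left(l \right)} = 9 l$ ($y{\left(l \right)} = l \left(2 + 7\right) = l 9 = 9 l$)
$g = 80$ ($g = \left(-5\right) \left(-16\right) = 80$)
$- 22 y{\left(-1 \right)} g = - 22 \cdot 9 \left(-1\right) 80 = \left(-22\right) \left(-9\right) 80 = 198 \cdot 80 = 15840$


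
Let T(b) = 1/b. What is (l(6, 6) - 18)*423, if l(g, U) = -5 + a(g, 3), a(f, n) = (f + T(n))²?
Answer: 7238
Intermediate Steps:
a(f, n) = (f + 1/n)²
l(g, U) = -5 + (1 + 3*g)²/9 (l(g, U) = -5 + (1 + g*3)²/3² = -5 + (1 + 3*g)²/9)
(l(6, 6) - 18)*423 = ((-5 + (1 + 3*6)²/9) - 18)*423 = ((-5 + (1 + 18)²/9) - 18)*423 = ((-5 + (⅑)*19²) - 18)*423 = ((-5 + (⅑)*361) - 18)*423 = ((-5 + 361/9) - 18)*423 = (316/9 - 18)*423 = (154/9)*423 = 7238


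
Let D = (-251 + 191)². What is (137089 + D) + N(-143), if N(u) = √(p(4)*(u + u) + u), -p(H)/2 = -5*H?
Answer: 140689 + 9*I*√143 ≈ 1.4069e+5 + 107.62*I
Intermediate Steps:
p(H) = 10*H (p(H) = -(-10)*H = 10*H)
D = 3600 (D = (-60)² = 3600)
N(u) = 9*√u (N(u) = √((10*4)*(u + u) + u) = √(40*(2*u) + u) = √(80*u + u) = √(81*u) = 9*√u)
(137089 + D) + N(-143) = (137089 + 3600) + 9*√(-143) = 140689 + 9*(I*√143) = 140689 + 9*I*√143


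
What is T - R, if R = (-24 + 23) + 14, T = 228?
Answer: 215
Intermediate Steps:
R = 13 (R = -1 + 14 = 13)
T - R = 228 - 1*13 = 228 - 13 = 215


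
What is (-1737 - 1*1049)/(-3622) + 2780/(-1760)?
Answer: -129145/159368 ≈ -0.81036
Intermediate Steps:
(-1737 - 1*1049)/(-3622) + 2780/(-1760) = (-1737 - 1049)*(-1/3622) + 2780*(-1/1760) = -2786*(-1/3622) - 139/88 = 1393/1811 - 139/88 = -129145/159368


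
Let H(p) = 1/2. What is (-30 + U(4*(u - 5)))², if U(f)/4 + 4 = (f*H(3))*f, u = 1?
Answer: 217156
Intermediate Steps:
H(p) = ½
U(f) = -16 + 2*f² (U(f) = -16 + 4*((f*(½))*f) = -16 + 4*((f/2)*f) = -16 + 4*(f²/2) = -16 + 2*f²)
(-30 + U(4*(u - 5)))² = (-30 + (-16 + 2*(4*(1 - 5))²))² = (-30 + (-16 + 2*(4*(-4))²))² = (-30 + (-16 + 2*(-16)²))² = (-30 + (-16 + 2*256))² = (-30 + (-16 + 512))² = (-30 + 496)² = 466² = 217156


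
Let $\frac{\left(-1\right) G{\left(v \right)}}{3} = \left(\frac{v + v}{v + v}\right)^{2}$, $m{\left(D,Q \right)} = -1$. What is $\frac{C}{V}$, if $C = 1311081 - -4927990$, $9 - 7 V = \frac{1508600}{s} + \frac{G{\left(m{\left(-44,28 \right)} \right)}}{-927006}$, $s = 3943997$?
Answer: $\frac{53225020110862576018}{10502162287749} \approx 5.068 \cdot 10^{6}$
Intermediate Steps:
$G{\left(v \right)} = -3$ ($G{\left(v \right)} = - 3 \left(\frac{v + v}{v + v}\right)^{2} = - 3 \left(\frac{2 v}{2 v}\right)^{2} = - 3 \left(2 v \frac{1}{2 v}\right)^{2} = - 3 \cdot 1^{2} = \left(-3\right) 1 = -3$)
$V = \frac{10502162287749}{8530920726958}$ ($V = \frac{9}{7} - \frac{\frac{1508600}{3943997} - \frac{3}{-927006}}{7} = \frac{9}{7} - \frac{1508600 \cdot \frac{1}{3943997} - - \frac{1}{309002}}{7} = \frac{9}{7} - \frac{\frac{1508600}{3943997} + \frac{1}{309002}}{7} = \frac{9}{7} - \frac{466164361197}{8530920726958} = \frac{10502162287749}{8530920726958} \approx 1.2311$)
$C = 6239071$ ($C = 1311081 + 4927990 = 6239071$)
$\frac{C}{V} = \frac{6239071}{\frac{10502162287749}{8530920726958}} = 6239071 \cdot \frac{8530920726958}{10502162287749} = \frac{53225020110862576018}{10502162287749}$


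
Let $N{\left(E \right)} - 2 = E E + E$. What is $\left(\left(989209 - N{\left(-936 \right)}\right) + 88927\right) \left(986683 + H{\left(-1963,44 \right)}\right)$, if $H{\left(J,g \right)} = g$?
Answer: $200279926098$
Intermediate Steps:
$N{\left(E \right)} = 2 + E + E^{2}$ ($N{\left(E \right)} = 2 + \left(E E + E\right) = 2 + \left(E^{2} + E\right) = 2 + \left(E + E^{2}\right) = 2 + E + E^{2}$)
$\left(\left(989209 - N{\left(-936 \right)}\right) + 88927\right) \left(986683 + H{\left(-1963,44 \right)}\right) = \left(\left(989209 - \left(2 - 936 + \left(-936\right)^{2}\right)\right) + 88927\right) \left(986683 + 44\right) = \left(\left(989209 - \left(2 - 936 + 876096\right)\right) + 88927\right) 986727 = \left(\left(989209 - 875162\right) + 88927\right) 986727 = \left(114047 + 88927\right) 986727 = 202974 \cdot 986727 = 200279926098$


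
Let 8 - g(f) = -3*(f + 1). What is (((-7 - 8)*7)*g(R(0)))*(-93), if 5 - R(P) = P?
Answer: 253890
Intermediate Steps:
R(P) = 5 - P
g(f) = 11 + 3*f (g(f) = 8 - (-3)*(f + 1) = 8 - (-3)*(1 + f) = 8 - (-3 - 3*f) = 8 + (3 + 3*f) = 11 + 3*f)
(((-7 - 8)*7)*g(R(0)))*(-93) = (((-7 - 8)*7)*(11 + 3*(5 - 1*0)))*(-93) = ((-15*7)*(11 + 3*(5 + 0)))*(-93) = -105*(11 + 3*5)*(-93) = -105*(11 + 15)*(-93) = -105*26*(-93) = -2730*(-93) = 253890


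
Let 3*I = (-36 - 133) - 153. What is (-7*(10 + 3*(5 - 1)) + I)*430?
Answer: -337120/3 ≈ -1.1237e+5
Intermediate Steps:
I = -322/3 (I = ((-36 - 133) - 153)/3 = (-169 - 153)/3 = (⅓)*(-322) = -322/3 ≈ -107.33)
(-7*(10 + 3*(5 - 1)) + I)*430 = (-7*(10 + 3*(5 - 1)) - 322/3)*430 = (-7*(10 + 3*4) - 322/3)*430 = (-7*(10 + 12) - 322/3)*430 = (-7*22 - 322/3)*430 = (-154 - 322/3)*430 = -784/3*430 = -337120/3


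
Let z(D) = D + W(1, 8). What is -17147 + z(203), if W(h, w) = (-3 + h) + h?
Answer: -16945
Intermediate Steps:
W(h, w) = -3 + 2*h
z(D) = -1 + D (z(D) = D + (-3 + 2*1) = D + (-3 + 2) = D - 1 = -1 + D)
-17147 + z(203) = -17147 + (-1 + 203) = -17147 + 202 = -16945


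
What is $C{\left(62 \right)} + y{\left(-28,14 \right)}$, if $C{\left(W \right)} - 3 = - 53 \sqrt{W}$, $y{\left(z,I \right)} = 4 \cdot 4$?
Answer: $19 - 53 \sqrt{62} \approx -398.32$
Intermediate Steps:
$y{\left(z,I \right)} = 16$
$C{\left(W \right)} = 3 - 53 \sqrt{W}$
$C{\left(62 \right)} + y{\left(-28,14 \right)} = \left(3 - 53 \sqrt{62}\right) + 16 = 19 - 53 \sqrt{62}$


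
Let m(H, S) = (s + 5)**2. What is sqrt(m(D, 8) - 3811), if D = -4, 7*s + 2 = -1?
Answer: 3*I*sqrt(20635)/7 ≈ 61.564*I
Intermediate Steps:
s = -3/7 (s = -2/7 + (1/7)*(-1) = -2/7 - 1/7 = -3/7 ≈ -0.42857)
m(H, S) = 1024/49 (m(H, S) = (-3/7 + 5)**2 = (32/7)**2 = 1024/49)
sqrt(m(D, 8) - 3811) = sqrt(1024/49 - 3811) = sqrt(-185715/49) = 3*I*sqrt(20635)/7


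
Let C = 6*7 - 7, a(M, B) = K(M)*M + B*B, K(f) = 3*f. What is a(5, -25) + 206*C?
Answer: 7910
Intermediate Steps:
a(M, B) = B**2 + 3*M**2 (a(M, B) = (3*M)*M + B*B = 3*M**2 + B**2 = B**2 + 3*M**2)
C = 35 (C = 42 - 7 = 35)
a(5, -25) + 206*C = ((-25)**2 + 3*5**2) + 206*35 = (625 + 3*25) + 7210 = (625 + 75) + 7210 = 700 + 7210 = 7910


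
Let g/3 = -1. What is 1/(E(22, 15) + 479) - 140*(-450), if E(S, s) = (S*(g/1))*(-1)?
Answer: 34335001/545 ≈ 63000.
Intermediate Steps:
g = -3 (g = 3*(-1) = -3)
E(S, s) = 3*S (E(S, s) = (S*(-3/1))*(-1) = (S*(-3*1))*(-1) = (S*(-3))*(-1) = -3*S*(-1) = 3*S)
1/(E(22, 15) + 479) - 140*(-450) = 1/(3*22 + 479) - 140*(-450) = 1/(66 + 479) + 63000 = 1/545 + 63000 = 34335001/545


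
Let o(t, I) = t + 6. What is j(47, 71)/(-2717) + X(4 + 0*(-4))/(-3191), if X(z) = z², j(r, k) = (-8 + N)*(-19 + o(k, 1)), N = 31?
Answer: -4300266/8669947 ≈ -0.49600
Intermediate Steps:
o(t, I) = 6 + t
j(r, k) = -299 + 23*k (j(r, k) = (-8 + 31)*(-19 + (6 + k)) = 23*(-13 + k) = -299 + 23*k)
j(47, 71)/(-2717) + X(4 + 0*(-4))/(-3191) = (-299 + 23*71)/(-2717) + (4 + 0*(-4))²/(-3191) = (-299 + 1633)*(-1/2717) + (4 + 0)²*(-1/3191) = 1334*(-1/2717) + 4²*(-1/3191) = -1334/2717 + 16*(-1/3191) = -1334/2717 - 16/3191 = -4300266/8669947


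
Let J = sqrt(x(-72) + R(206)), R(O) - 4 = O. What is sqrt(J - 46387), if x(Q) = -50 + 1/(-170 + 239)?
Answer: sqrt(-220848507 + 69*sqrt(761829))/69 ≈ 215.35*I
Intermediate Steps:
x(Q) = -3449/69 (x(Q) = -50 + 1/69 = -3449/69)
R(O) = 4 + O
J = sqrt(761829)/69 (J = sqrt(-3449/69 + (4 + 206)) = sqrt(-3449/69 + 210) = sqrt(11041/69) = sqrt(761829)/69 ≈ 12.650)
sqrt(J - 46387) = sqrt(sqrt(761829)/69 - 46387) = sqrt(-46387 + sqrt(761829)/69)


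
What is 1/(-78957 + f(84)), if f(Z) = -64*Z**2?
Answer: -1/530541 ≈ -1.8849e-6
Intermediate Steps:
1/(-78957 + f(84)) = 1/(-78957 - 64*84**2) = 1/(-78957 - 64*7056) = 1/(-78957 - 451584) = 1/(-530541) = -1/530541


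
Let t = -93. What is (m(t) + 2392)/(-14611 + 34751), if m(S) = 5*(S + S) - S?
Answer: 311/4028 ≈ 0.077209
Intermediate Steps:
m(S) = 9*S (m(S) = 5*(2*S) - S = 10*S - S = 9*S)
(m(t) + 2392)/(-14611 + 34751) = (9*(-93) + 2392)/(-14611 + 34751) = (-837 + 2392)/20140 = 1555*(1/20140) = 311/4028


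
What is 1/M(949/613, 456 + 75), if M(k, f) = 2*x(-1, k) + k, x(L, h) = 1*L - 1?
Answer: -613/1503 ≈ -0.40785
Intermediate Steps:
x(L, h) = -1 + L (x(L, h) = L - 1 = -1 + L)
M(k, f) = -4 + k (M(k, f) = 2*(-1 - 1) + k = 2*(-2) + k = -4 + k)
1/M(949/613, 456 + 75) = 1/(-4 + 949/613) = 1/(-1503/613) = -613/1503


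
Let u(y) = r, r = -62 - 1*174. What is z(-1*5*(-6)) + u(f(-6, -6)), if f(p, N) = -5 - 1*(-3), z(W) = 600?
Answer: 364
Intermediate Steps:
r = -236 (r = -62 - 174 = -236)
f(p, N) = -2 (f(p, N) = -5 + 3 = -2)
u(y) = -236
z(-1*5*(-6)) + u(f(-6, -6)) = 600 - 236 = 364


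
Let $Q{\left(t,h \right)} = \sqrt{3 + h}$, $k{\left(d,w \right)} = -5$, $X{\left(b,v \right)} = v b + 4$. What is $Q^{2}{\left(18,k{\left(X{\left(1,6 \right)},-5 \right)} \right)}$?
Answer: $-2$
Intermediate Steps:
$X{\left(b,v \right)} = 4 + b v$ ($X{\left(b,v \right)} = b v + 4 = 4 + b v$)
$Q^{2}{\left(18,k{\left(X{\left(1,6 \right)},-5 \right)} \right)} = \left(\sqrt{3 - 5}\right)^{2} = \left(\sqrt{-2}\right)^{2} = \left(i \sqrt{2}\right)^{2} = -2$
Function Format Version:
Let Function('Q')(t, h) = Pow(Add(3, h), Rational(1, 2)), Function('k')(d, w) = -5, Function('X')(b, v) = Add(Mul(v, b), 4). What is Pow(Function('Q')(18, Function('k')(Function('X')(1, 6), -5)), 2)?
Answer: -2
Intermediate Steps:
Function('X')(b, v) = Add(4, Mul(b, v)) (Function('X')(b, v) = Add(Mul(b, v), 4) = Add(4, Mul(b, v)))
Pow(Function('Q')(18, Function('k')(Function('X')(1, 6), -5)), 2) = Pow(Pow(Add(3, -5), Rational(1, 2)), 2) = Pow(Pow(-2, Rational(1, 2)), 2) = Pow(Mul(I, Pow(2, Rational(1, 2))), 2) = -2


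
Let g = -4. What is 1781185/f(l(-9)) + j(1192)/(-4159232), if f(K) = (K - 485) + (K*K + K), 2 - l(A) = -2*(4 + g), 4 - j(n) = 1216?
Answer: -1852090267949/495988416 ≈ -3734.1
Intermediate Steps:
j(n) = -1212 (j(n) = 4 - 1*1216 = 4 - 1216 = -1212)
l(A) = 2 (l(A) = 2 - (-2)*(4 - 4) = 2 - (-2)*0 = 2 - 1*0 = 2 + 0 = 2)
f(K) = -485 + K² + 2*K (f(K) = (-485 + K) + (K² + K) = (-485 + K) + (K + K²) = -485 + K² + 2*K)
1781185/f(l(-9)) + j(1192)/(-4159232) = 1781185/(-485 + 2² + 2*2) - 1212/(-4159232) = 1781185/(-485 + 4 + 4) - 1212*(-1/4159232) = 1781185/(-477) + 303/1039808 = 1781185*(-1/477) + 303/1039808 = -1781185/477 + 303/1039808 = -1852090267949/495988416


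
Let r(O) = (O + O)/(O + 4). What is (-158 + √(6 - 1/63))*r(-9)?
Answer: -2844/5 + 6*√2639/35 ≈ -559.99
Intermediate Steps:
r(O) = 2*O/(4 + O) (r(O) = (2*O)/(4 + O) = 2*O/(4 + O))
(-158 + √(6 - 1/63))*r(-9) = (-158 + √(6 - 1/63))*(2*(-9)/(4 - 9)) = (-158 + √(6 - 1*1/63))*(2*(-9)/(-5)) = (-158 + √(6 - 1/63))*(2*(-9)*(-⅕)) = (-158 + √(377/63))*(18/5) = (-158 + √2639/21)*(18/5) = -2844/5 + 6*√2639/35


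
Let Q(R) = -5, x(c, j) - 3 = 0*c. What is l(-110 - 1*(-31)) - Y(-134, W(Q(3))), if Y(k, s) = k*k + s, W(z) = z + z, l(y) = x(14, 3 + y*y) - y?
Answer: -17864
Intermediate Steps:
x(c, j) = 3 (x(c, j) = 3 + 0*c = 3 + 0 = 3)
l(y) = 3 - y
W(z) = 2*z
Y(k, s) = s + k**2 (Y(k, s) = k**2 + s = s + k**2)
l(-110 - 1*(-31)) - Y(-134, W(Q(3))) = (3 - (-110 - 1*(-31))) - (2*(-5) + (-134)**2) = (3 - (-110 + 31)) - (-10 + 17956) = (3 - 1*(-79)) - 1*17946 = (3 + 79) - 17946 = 82 - 17946 = -17864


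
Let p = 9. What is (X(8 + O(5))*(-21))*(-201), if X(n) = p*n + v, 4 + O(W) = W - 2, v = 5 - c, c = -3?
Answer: 299691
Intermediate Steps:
v = 8 (v = 5 - 1*(-3) = 5 + 3 = 8)
O(W) = -6 + W (O(W) = -4 + (W - 2) = -4 + (-2 + W) = -6 + W)
X(n) = 8 + 9*n (X(n) = 9*n + 8 = 8 + 9*n)
(X(8 + O(5))*(-21))*(-201) = ((8 + 9*(8 + (-6 + 5)))*(-21))*(-201) = ((8 + 9*(8 - 1))*(-21))*(-201) = ((8 + 9*7)*(-21))*(-201) = ((8 + 63)*(-21))*(-201) = (71*(-21))*(-201) = -1491*(-201) = 299691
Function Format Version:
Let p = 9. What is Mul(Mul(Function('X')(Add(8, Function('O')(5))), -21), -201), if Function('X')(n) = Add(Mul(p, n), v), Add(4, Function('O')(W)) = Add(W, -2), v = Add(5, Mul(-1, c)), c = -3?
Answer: 299691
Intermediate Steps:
v = 8 (v = Add(5, Mul(-1, -3)) = Add(5, 3) = 8)
Function('O')(W) = Add(-6, W) (Function('O')(W) = Add(-4, Add(W, -2)) = Add(-4, Add(-2, W)) = Add(-6, W))
Function('X')(n) = Add(8, Mul(9, n)) (Function('X')(n) = Add(Mul(9, n), 8) = Add(8, Mul(9, n)))
Mul(Mul(Function('X')(Add(8, Function('O')(5))), -21), -201) = Mul(Mul(Add(8, Mul(9, Add(8, Add(-6, 5)))), -21), -201) = Mul(Mul(Add(8, Mul(9, Add(8, -1))), -21), -201) = Mul(Mul(Add(8, Mul(9, 7)), -21), -201) = Mul(Mul(Add(8, 63), -21), -201) = Mul(Mul(71, -21), -201) = Mul(-1491, -201) = 299691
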